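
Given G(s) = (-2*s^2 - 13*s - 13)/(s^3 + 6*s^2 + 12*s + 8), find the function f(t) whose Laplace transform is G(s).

f(t) = 5*t^2*exp(-2*t)/2 - 5*t*exp(-2*t) - 2*exp(-2*t)

Factor the denominator: s^3 + 6*s^2 + 12*s + 8 = (s + 2)^3.
Partial fraction decomposition gives [-2/(s + 2)] + [-5/(s + 2)^2] + [5/(s + 2)^3].
Invert each term: -2/(s + 2) ↔ -2e^(-2t); -5/(s + 2)^2 ↔ -5t·e^(-2t); 5/(s + 2)^3 ↔ (5/2)t^2·e^(-2t).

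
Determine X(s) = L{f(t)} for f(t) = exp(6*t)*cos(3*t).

L{cos(3t)} = s/(s^2 + 9).
By the first shifting theorem, multiplying by e^(6t) replaces s with s - 6.

X(s) = (s - 6)/((s - 6)^2 + 9)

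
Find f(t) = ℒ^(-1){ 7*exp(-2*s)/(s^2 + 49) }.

f(t) = Heaviside(t - 2)*(sin(7*t - 14))

The factor e^(-2s) signals a time shift by c = 2 (second shifting theorem).
L{sin(7t)} = 7/(s^2 + 49), so L^-1{7/(s^2 + 49)} = sin(7*t).
Hence the inverse is u(t - 2) times that function evaluated at t - 2.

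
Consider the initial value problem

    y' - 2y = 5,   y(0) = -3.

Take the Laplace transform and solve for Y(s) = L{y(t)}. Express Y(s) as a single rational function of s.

Transform both sides with L{·}.
Using L{y'} = sY - y(0) = sY - (-3), the left side becomes (s - 2)Y - (-3).
The right side is L{5} = 5/s.
So (s - 2)Y = 5/s + (-3).
Isolate Y and clear denominators.

Y(s) = (-3*s + 5)/(s^2 - 2*s)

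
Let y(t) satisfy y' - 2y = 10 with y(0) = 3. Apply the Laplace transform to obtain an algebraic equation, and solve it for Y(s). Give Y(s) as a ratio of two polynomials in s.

Take the Laplace transform of both sides.
The derivative rules (L{y'} = sY - y(0) = sY - 3) turn the left side into (s - 2)Y - (3).
The right side is L{10} = 10/s.
So (s - 2)Y = 10/s + (3).
Isolate Y and clear denominators.

Y(s) = (3*s + 10)/(s^2 - 2*s)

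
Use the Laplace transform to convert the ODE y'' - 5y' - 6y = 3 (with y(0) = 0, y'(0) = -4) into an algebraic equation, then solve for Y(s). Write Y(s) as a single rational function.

Y(s) = (-4*s + 3)/(s^3 - 5*s^2 - 6*s)

Take the Laplace transform of both sides.
The derivative rules (L{y''} = s^2 Y - s·y(0) - y'(0) and L{y'} = sY - y(0), with y(0) = 0, y'(0) = -4) turn the left side into (s^2 - 5*s - 6)Y - (-4).
The right side is L{3} = 3/s.
So (s^2 - 5*s - 6)Y = 3/s + (-4).
Isolate Y and clear denominators.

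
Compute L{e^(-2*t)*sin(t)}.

1/((s + 2)^2 + 1)

L{sin(t)} = 1/(s^2 + 1).
By the first shifting theorem, multiplying by e^(-2t) replaces s with s + 2.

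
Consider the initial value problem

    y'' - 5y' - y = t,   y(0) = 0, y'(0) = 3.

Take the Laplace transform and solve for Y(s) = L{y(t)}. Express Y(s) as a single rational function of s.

Y(s) = (3*s^2 + 1)/(s^4 - 5*s^3 - s^2)

Laplace-transform each side.
Using L{y''} = s^2 Y - s·y(0) - y'(0) and L{y'} = sY - y(0), with y(0) = 0, y'(0) = 3, the left side becomes (s^2 - 5*s - 1)Y - (3).
The right side is L{t} = s^(-2).
So (s^2 - 5*s - 1)Y = s^(-2) + (3).
Divide through and combine into a single rational function.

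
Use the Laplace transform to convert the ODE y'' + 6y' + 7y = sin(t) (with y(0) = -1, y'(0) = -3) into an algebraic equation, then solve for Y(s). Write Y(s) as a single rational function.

Take the Laplace transform of both sides.
The derivative rules (L{y''} = s^2 Y - s·y(0) - y'(0) and L{y'} = sY - y(0), with y(0) = -1, y'(0) = -3) turn the left side into (s^2 + 6*s + 7)Y - (-s - 9).
The right side is L{sin(t)} = 1/(s^2 + 1).
So (s^2 + 6*s + 7)Y = 1/(s^2 + 1) + (-s - 9).
Divide through and combine into a single rational function.

Y(s) = (-s^3 - 9*s^2 - s - 8)/(s^4 + 6*s^3 + 8*s^2 + 6*s + 7)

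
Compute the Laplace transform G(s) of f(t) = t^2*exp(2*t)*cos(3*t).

L{cos(3t)} = s/(s^2 + 9).
Multiplying by e^(2t) shifts s → s - 2, so L{exp(2*t)*cos(3*t)} = (s - 2)/((s - 2)^2 + 9).
Then apply L{t^2·g(t)} = (-1)^2 d^2/ds^2[H(s)] with H(s) = (s - 2)/((s - 2)^2 + 9):
differentiating 2 times and applying the sign gives 2*(s - 2)*(s^2 - 4*s - 23)/(s^2 - 4*s + 13)^3.

G(s) = 2*(s - 2)*(s^2 - 4*s - 23)/(s^2 - 4*s + 13)^3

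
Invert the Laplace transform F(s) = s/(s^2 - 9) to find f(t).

Since L{cosh(3t)} = s/(s^2 - 9), the inverse is cosh(3*t).

f(t) = cosh(3*t)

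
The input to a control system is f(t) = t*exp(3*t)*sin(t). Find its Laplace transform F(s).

L{sin(t)} = 1/(s^2 + 1).
Multiplying by e^(3t) shifts s → s - 3, so L{exp(3*t)*sin(t)} = 1/((s - 3)^2 + 1).
Then apply L{t·g(t)} = -d/ds[G(s)] with G(s) = 1/((s - 3)^2 + 1):
differentiating 1 time and applying the sign gives 2*(s - 3)/(s^2 - 6*s + 10)^2.

F(s) = 2*(s - 3)/(s^2 - 6*s + 10)^2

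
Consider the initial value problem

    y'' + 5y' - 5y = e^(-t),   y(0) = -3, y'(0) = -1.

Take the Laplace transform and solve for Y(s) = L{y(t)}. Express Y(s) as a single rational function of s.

Transform both sides with L{·}.
Using L{y''} = s^2 Y - s·y(0) - y'(0) and L{y'} = sY - y(0), with y(0) = -3, y'(0) = -1, the left side becomes (s^2 + 5*s - 5)Y - (-3*s - 16).
The right side is L{e^(-t)} = 1/(s + 1).
So (s^2 + 5*s - 5)Y = 1/(s + 1) + (-3*s - 16).
Isolate Y and clear denominators.

Y(s) = (-3*s^2 - 19*s - 15)/(s^3 + 6*s^2 - 5)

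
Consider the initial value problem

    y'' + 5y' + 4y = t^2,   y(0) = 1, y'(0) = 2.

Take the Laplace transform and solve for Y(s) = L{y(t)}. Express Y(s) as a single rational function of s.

Y(s) = (s^4 + 7*s^3 + 2)/(s^5 + 5*s^4 + 4*s^3)

Transform both sides with L{·}.
The derivative rules (L{y''} = s^2 Y - s·y(0) - y'(0) and L{y'} = sY - y(0), with y(0) = 1, y'(0) = 2) turn the left side into (s^2 + 5*s + 4)Y - (s + 7).
The right side is L{t^2} = 2/s^3.
So (s^2 + 5*s + 4)Y = 2/s^3 + (s + 7).
Isolate Y and clear denominators.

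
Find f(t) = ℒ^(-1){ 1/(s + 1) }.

f(t) = exp(-t)

Since L{e^(-t)} = 1/(s + 1), the inverse is exp(-t).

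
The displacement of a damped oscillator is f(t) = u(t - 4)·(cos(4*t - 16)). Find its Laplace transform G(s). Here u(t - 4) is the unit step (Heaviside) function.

G(s) = s*exp(-4*s)/(s^2 + 16)

By the second shifting theorem, L{u(t - c)·g(t - c)} = e^(-cs)·H(s) with c = 4 and H(s) = L{g(t)}.
L{cos(4t)} = s/(s^2 + 16).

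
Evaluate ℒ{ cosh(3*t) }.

s/(s^2 - 9)

L{cosh(3t)} = s/(s^2 - 9).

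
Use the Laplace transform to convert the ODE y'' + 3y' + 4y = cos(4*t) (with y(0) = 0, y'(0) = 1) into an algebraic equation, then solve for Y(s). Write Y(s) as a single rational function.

Y(s) = (s^2 + s + 16)/(s^4 + 3*s^3 + 20*s^2 + 48*s + 64)

Laplace-transform each side.
Using L{y''} = s^2 Y - s·y(0) - y'(0) and L{y'} = sY - y(0), with y(0) = 0, y'(0) = 1, the left side becomes (s^2 + 3*s + 4)Y - (1).
The right side is L{cos(4*t)} = s/(s^2 + 16).
So (s^2 + 3*s + 4)Y = s/(s^2 + 16) + (1).
Solve for Y(s) and write it as one ratio of polynomials.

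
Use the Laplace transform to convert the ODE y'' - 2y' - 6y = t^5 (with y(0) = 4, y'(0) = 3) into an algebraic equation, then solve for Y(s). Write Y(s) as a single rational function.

Laplace-transform each side.
The derivative rules (L{y''} = s^2 Y - s·y(0) - y'(0) and L{y'} = sY - y(0), with y(0) = 4, y'(0) = 3) turn the left side into (s^2 - 2*s - 6)Y - (4*s - 5).
The right side is L{t^5} = 120/s^6.
So (s^2 - 2*s - 6)Y = 120/s^6 + (4*s - 5).
Divide through and combine into a single rational function.

Y(s) = (4*s^7 - 5*s^6 + 120)/(s^8 - 2*s^7 - 6*s^6)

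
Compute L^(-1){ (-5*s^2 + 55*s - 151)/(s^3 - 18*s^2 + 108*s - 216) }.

-t^2*exp(6*t)/2 - 5*t*exp(6*t) - 5*exp(6*t)

Factor the denominator: s^3 - 18*s^2 + 108*s - 216 = (s - 6)^3.
Partial fraction decomposition gives [-5/(s - 6)] + [-5/(s - 6)^2] + [-1/(s - 6)^3].
Invert each term: -5/(s - 6) ↔ -5e^(6t); -5/(s - 6)^2 ↔ -5t·e^(6t); -1/(s - 6)^3 ↔ (-1/2)t^2·e^(6t).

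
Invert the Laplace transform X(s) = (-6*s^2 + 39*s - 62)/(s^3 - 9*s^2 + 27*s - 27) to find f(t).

f(t) = t^2*exp(3*t)/2 + 3*t*exp(3*t) - 6*exp(3*t)

Factor the denominator: s^3 - 9*s^2 + 27*s - 27 = (s - 3)^3.
Partial fraction decomposition gives [-6/(s - 3)] + [3/(s - 3)^2] + [(s - 3)^(-3)].
Invert each term: -6/(s - 3) ↔ -6e^(3t); 3/(s - 3)^2 ↔ 3t·e^(3t); 1/(s - 3)^3 ↔ (1/2)t^2·e^(3t).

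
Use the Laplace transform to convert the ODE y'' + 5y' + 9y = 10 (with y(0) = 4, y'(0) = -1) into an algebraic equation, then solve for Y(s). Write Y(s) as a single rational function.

Y(s) = (4*s^2 + 19*s + 10)/(s^3 + 5*s^2 + 9*s)

Apply the Laplace transform to the equation.
With L{y''} = s^2 Y - s·y(0) - y'(0) and L{y'} = sY - y(0), with y(0) = 4, y'(0) = -1: the LHS transforms to (s^2 + 5*s + 9)Y - (4*s + 19).
The right side is L{10} = 10/s.
So (s^2 + 5*s + 9)Y = 10/s + (4*s + 19).
Solve for Y(s) and write it as one ratio of polynomials.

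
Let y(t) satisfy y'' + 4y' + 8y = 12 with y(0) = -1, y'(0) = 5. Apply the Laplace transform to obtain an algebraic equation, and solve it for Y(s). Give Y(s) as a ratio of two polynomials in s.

Y(s) = (-s^2 + s + 12)/(s^3 + 4*s^2 + 8*s)

Laplace-transform each side.
The derivative rules (L{y''} = s^2 Y - s·y(0) - y'(0) and L{y'} = sY - y(0), with y(0) = -1, y'(0) = 5) turn the left side into (s^2 + 4*s + 8)Y - (-s + 1).
The right side is L{12} = 12/s.
So (s^2 + 4*s + 8)Y = 12/s + (-s + 1).
Isolate Y and clear denominators.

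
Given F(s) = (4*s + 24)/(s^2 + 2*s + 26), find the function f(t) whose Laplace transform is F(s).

Complete the square in the denominator: s^2 + 2*s + 26 = (s + 1)^2 + 5^2.
Split the numerator to match: 4*s + 24 = 4·(s + 1) + 4·5.
Invert each term: 4·(s + 1)/((s + 1)^2 + 25) ↔ 4e^(-t)cos(5t); 4·5/((s + 1)^2 + 25) ↔ 4e^(-t)sin(5t).

f(t) = 4*exp(-t)*sin(5*t) + 4*exp(-t)*cos(5*t)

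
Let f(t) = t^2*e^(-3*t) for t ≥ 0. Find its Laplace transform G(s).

G(s) = 2/(s + 3)^3

L{e^(-3t)} = 1/(s + 3).
Then apply L{t^2·g(t)} = (-1)^2 d^2/ds^2[H(s)] with H(s) = 1/(s + 3):
differentiating 2 times and applying the sign gives 2/(s + 3)^3.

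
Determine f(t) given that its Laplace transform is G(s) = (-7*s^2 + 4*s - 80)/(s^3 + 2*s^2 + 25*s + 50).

f(t) = 2*sin(5*t) - 3*cos(5*t) - 4*exp(-2*t)

Factor the denominator: s^3 + 2*s^2 + 25*s + 50 = (s + 2)*(s^2 + 25).
Partial fraction decomposition gives [-4/(s + 2)] + [-3*s/(s^2 + 25)] + [10/(s^2 + 25)].
Invert each term: -4/(s + 2) ↔ -4e^(-2t); -3·s/(s^2 + 25) ↔ -3cos(5t); 2·5/(s^2 + 25) ↔ 2sin(5t).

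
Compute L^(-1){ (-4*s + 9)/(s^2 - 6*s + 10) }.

Complete the square in the denominator: s^2 - 6*s + 10 = (s - 3)^2 + 1^2.
Split the numerator to match: -4*s + 9 = -4·(s - 3) - 3·1.
Invert each term: -4·(s - 3)/((s - 3)^2 + 1) ↔ -4e^(3t)cos(t); -3·1/((s - 3)^2 + 1) ↔ -3e^(3t)sin(t).

-3*exp(3*t)*sin(t) - 4*exp(3*t)*cos(t)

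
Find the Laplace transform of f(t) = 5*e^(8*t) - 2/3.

The transform is linear, so treat each term independently.
(5)·[L{e^(8t)} = 1/(s - 8)]; L{-2/3} = (-2/3)/s.

5/(s - 8) - 2/(3*s)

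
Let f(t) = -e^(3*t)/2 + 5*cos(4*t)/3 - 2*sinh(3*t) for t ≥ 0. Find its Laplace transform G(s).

G(s) = 5*s/(3*(s^2 + 16)) - 6/(s^2 - 9) - 1/(2*(s - 3))

Apply the Laplace transform termwise.
(5/3)·[L{cos(4t)} = s/(s^2 + 16)]; (-2)·[L{sinh(3t)} = 3/(s^2 - 9)]; (-1/2)·[L{e^(3t)} = 1/(s - 3)].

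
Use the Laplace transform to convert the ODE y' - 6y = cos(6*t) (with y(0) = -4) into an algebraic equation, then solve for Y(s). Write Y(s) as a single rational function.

Y(s) = (-4*s^2 + s - 144)/(s^3 - 6*s^2 + 36*s - 216)

Take the Laplace transform of both sides.
With L{y'} = sY - y(0) = sY - (-4): the LHS transforms to (s - 6)Y - (-4).
The right side is L{cos(6*t)} = s/(s^2 + 36).
So (s - 6)Y = s/(s^2 + 36) + (-4).
Isolate Y and clear denominators.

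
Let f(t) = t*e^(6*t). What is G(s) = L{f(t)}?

L{e^(6t)} = 1/(s - 6).
Then apply L{t·g(t)} = -d/ds[H(s)] with H(s) = 1/(s - 6):
differentiating 1 time and applying the sign gives (s - 6)^(-2).

G(s) = (s - 6)^(-2)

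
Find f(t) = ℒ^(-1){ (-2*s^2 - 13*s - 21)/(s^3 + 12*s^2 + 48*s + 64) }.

Factor the denominator: s^3 + 12*s^2 + 48*s + 64 = (s + 4)^3.
Partial fraction decomposition gives [-2/(s + 4)] + [3/(s + 4)^2] + [-1/(s + 4)^3].
Invert each term: -2/(s + 4) ↔ -2e^(-4t); 3/(s + 4)^2 ↔ 3t·e^(-4t); -1/(s + 4)^3 ↔ (-1/2)t^2·e^(-4t).

f(t) = -t^2*exp(-4*t)/2 + 3*t*exp(-4*t) - 2*exp(-4*t)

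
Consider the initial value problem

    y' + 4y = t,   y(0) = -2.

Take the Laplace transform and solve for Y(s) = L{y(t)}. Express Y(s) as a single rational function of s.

Apply the Laplace transform to the equation.
Using L{y'} = sY - y(0) = sY - (-2), the left side becomes (s + 4)Y - (-2).
The right side is L{t} = s^(-2).
So (s + 4)Y = s^(-2) + (-2).
Divide through and combine into a single rational function.

Y(s) = (-2*s^2 + 1)/(s^3 + 4*s^2)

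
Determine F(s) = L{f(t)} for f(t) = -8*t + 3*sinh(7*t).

F(s) = 21/(s^2 - 49) - 8/s^2

The transform is linear, so treat each term independently.
(-8)·[L{t} = 1!/s^2 = 1/s^2]; (3)·[L{sinh(7t)} = 7/(s^2 - 49)].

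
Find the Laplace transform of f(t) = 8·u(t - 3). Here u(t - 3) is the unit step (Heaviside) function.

By the second shifting theorem, L{u(t - c)·g(t - c)} = e^(-cs)·G(s) with c = 3 and G(s) = L{g(t)}.
L{8} = 8/s.

8*exp(-3*s)/s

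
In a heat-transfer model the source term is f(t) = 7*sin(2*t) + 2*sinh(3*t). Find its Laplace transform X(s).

By linearity of the Laplace transform, transform each term separately.
(7)·[L{sin(2t)} = 2/(s^2 + 4)]; (2)·[L{sinh(3t)} = 3/(s^2 - 9)].

X(s) = 14/(s^2 + 4) + 6/(s^2 - 9)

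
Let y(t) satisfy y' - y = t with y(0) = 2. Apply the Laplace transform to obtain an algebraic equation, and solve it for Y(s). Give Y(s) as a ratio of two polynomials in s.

Transform both sides with L{·}.
With L{y'} = sY - y(0) = sY - 2: the LHS transforms to (s - 1)Y - (2).
The right side is L{t} = s^(-2).
So (s - 1)Y = s^(-2) + (2).
Divide through and combine into a single rational function.

Y(s) = (2*s^2 + 1)/(s^3 - s^2)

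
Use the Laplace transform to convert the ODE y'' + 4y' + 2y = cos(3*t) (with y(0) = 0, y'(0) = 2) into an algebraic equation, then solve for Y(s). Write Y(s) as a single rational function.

Laplace-transform each side.
Using L{y''} = s^2 Y - s·y(0) - y'(0) and L{y'} = sY - y(0), with y(0) = 0, y'(0) = 2, the left side becomes (s^2 + 4*s + 2)Y - (2).
The right side is L{cos(3*t)} = s/(s^2 + 9).
So (s^2 + 4*s + 2)Y = s/(s^2 + 9) + (2).
Isolate Y and clear denominators.

Y(s) = (2*s^2 + s + 18)/(s^4 + 4*s^3 + 11*s^2 + 36*s + 18)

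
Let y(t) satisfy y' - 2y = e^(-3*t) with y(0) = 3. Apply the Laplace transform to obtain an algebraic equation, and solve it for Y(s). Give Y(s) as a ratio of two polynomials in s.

Y(s) = (3*s + 10)/(s^2 + s - 6)

Transform both sides with L{·}.
Using L{y'} = sY - y(0) = sY - 3, the left side becomes (s - 2)Y - (3).
The right side is L{e^(-3*t)} = 1/(s + 3).
So (s - 2)Y = 1/(s + 3) + (3).
Solve for Y(s) and write it as one ratio of polynomials.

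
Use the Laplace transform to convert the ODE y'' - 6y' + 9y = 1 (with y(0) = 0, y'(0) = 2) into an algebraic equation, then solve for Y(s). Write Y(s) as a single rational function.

Laplace-transform each side.
The derivative rules (L{y''} = s^2 Y - s·y(0) - y'(0) and L{y'} = sY - y(0), with y(0) = 0, y'(0) = 2) turn the left side into (s^2 - 6*s + 9)Y - (2).
The right side is L{1} = 1/s.
So (s^2 - 6*s + 9)Y = 1/s + (2).
Solve for Y(s) and write it as one ratio of polynomials.

Y(s) = (2*s + 1)/(s^3 - 6*s^2 + 9*s)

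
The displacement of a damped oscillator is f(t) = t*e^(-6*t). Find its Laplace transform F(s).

F(s) = (s + 6)^(-2)

L{t} = 1!/s^2 = 1/s^2.
By the first shifting theorem, multiplying by e^(-6t) replaces s with s + 6.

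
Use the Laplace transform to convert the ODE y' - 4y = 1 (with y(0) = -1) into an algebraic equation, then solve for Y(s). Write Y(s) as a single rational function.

Y(s) = (-s + 1)/(s^2 - 4*s)

Apply the Laplace transform to the equation.
The derivative rules (L{y'} = sY - y(0) = sY - (-1)) turn the left side into (s - 4)Y - (-1).
The right side is L{1} = 1/s.
So (s - 4)Y = 1/s + (-1).
Solve for Y(s) and write it as one ratio of polynomials.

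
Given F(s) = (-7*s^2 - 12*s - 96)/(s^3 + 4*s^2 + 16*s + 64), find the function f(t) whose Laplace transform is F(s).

f(t) = -sin(4*t) - 2*cos(4*t) - 5*exp(-4*t)

Factor the denominator: s^3 + 4*s^2 + 16*s + 64 = (s + 4)*(s^2 + 16).
Partial fraction decomposition gives [-5/(s + 4)] + [-2*s/(s^2 + 16)] + [-4/(s^2 + 16)].
Invert each term: -5/(s + 4) ↔ -5e^(-4t); -2·s/(s^2 + 16) ↔ -2cos(4t); -1·4/(s^2 + 16) ↔ -sin(4t).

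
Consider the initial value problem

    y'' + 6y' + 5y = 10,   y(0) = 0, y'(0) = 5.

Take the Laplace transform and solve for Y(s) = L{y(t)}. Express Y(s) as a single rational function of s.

Y(s) = (5*s + 10)/(s^3 + 6*s^2 + 5*s)

Take the Laplace transform of both sides.
The derivative rules (L{y''} = s^2 Y - s·y(0) - y'(0) and L{y'} = sY - y(0), with y(0) = 0, y'(0) = 5) turn the left side into (s^2 + 6*s + 5)Y - (5).
The right side is L{10} = 10/s.
So (s^2 + 6*s + 5)Y = 10/s + (5).
Isolate Y and clear denominators.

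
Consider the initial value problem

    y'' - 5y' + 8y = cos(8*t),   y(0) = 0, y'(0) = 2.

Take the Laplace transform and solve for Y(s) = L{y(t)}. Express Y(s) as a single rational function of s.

Y(s) = (2*s^2 + s + 128)/(s^4 - 5*s^3 + 72*s^2 - 320*s + 512)

Laplace-transform each side.
With L{y''} = s^2 Y - s·y(0) - y'(0) and L{y'} = sY - y(0), with y(0) = 0, y'(0) = 2: the LHS transforms to (s^2 - 5*s + 8)Y - (2).
The right side is L{cos(8*t)} = s/(s^2 + 64).
So (s^2 - 5*s + 8)Y = s/(s^2 + 64) + (2).
Solve for Y(s) and write it as one ratio of polynomials.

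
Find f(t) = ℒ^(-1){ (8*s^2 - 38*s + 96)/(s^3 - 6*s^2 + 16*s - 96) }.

f(t) = 3*exp(6*t) - 2*sin(4*t) + 5*cos(4*t)

Factor the denominator: s^3 - 6*s^2 + 16*s - 96 = (s - 6)*(s^2 + 16).
Partial fraction decomposition gives [3/(s - 6)] + [5*s/(s^2 + 16)] + [-8/(s^2 + 16)].
Invert each term: 3/(s - 6) ↔ 3e^(6t); 5·s/(s^2 + 16) ↔ 5cos(4t); -2·4/(s^2 + 16) ↔ -2sin(4t).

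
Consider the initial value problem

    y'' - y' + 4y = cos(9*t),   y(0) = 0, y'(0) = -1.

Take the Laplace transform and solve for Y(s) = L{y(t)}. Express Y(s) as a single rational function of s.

Y(s) = (-s^2 + s - 81)/(s^4 - s^3 + 85*s^2 - 81*s + 324)

Laplace-transform each side.
With L{y''} = s^2 Y - s·y(0) - y'(0) and L{y'} = sY - y(0), with y(0) = 0, y'(0) = -1: the LHS transforms to (s^2 - s + 4)Y - (-1).
The right side is L{cos(9*t)} = s/(s^2 + 81).
So (s^2 - s + 4)Y = s/(s^2 + 81) + (-1).
Divide through and combine into a single rational function.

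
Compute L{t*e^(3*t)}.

(s - 3)^(-2)

L{e^(3t)} = 1/(s - 3).
Then apply L{t·g(t)} = -d/ds[H(s)] with H(s) = 1/(s - 3):
differentiating 1 time and applying the sign gives (s - 3)^(-2).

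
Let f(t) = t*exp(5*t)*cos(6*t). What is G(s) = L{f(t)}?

G(s) = (s - 11)*(s + 1)/(s^2 - 10*s + 61)^2

L{cos(6t)} = s/(s^2 + 36).
Multiplying by e^(5t) shifts s → s - 5, so L{exp(5*t)*cos(6*t)} = (s - 5)/((s - 5)^2 + 36).
Then apply L{t·g(t)} = -d/ds[H(s)] with H(s) = (s - 5)/((s - 5)^2 + 36):
differentiating 1 time and applying the sign gives (s - 11)*(s + 1)/(s^2 - 10*s + 61)^2.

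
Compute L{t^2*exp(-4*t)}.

2/(s + 4)^3

L{e^(-4t)} = 1/(s + 4).
Then apply L{t^2·g(t)} = (-1)^2 d^2/ds^2[H(s)] with H(s) = 1/(s + 4):
differentiating 2 times and applying the sign gives 2/(s + 4)^3.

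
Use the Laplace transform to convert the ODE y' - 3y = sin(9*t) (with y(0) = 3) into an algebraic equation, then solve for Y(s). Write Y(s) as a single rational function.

Take the Laplace transform of both sides.
The derivative rules (L{y'} = sY - y(0) = sY - 3) turn the left side into (s - 3)Y - (3).
The right side is L{sin(9*t)} = 9/(s^2 + 81).
So (s - 3)Y = 9/(s^2 + 81) + (3).
Isolate Y and clear denominators.

Y(s) = (3*s^2 + 252)/(s^3 - 3*s^2 + 81*s - 243)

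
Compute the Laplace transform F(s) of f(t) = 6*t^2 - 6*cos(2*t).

The transform is linear, so treat each term independently.
(6)·[L{t^2} = 2!/s^3 = 2/s^3]; (-6)·[L{cos(2t)} = s/(s^2 + 4)].

F(s) = -6*s/(s^2 + 4) + 12/s^3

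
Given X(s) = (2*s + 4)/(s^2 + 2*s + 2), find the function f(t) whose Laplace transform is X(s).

Complete the square in the denominator: s^2 + 2*s + 2 = (s + 1)^2 + 1^2.
Split the numerator to match: 2*s + 4 = 2·(s + 1) + 2·1.
Invert each term: 2·(s + 1)/((s + 1)^2 + 1) ↔ 2e^(-t)cos(t); 2·1/((s + 1)^2 + 1) ↔ 2e^(-t)sin(t).

f(t) = 2*exp(-t)*sin(t) + 2*exp(-t)*cos(t)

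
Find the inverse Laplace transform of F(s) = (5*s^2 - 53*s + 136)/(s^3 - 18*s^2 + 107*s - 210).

5*exp(7*t) + 2*exp(6*t) - 2*exp(5*t)

Factor the denominator: s^3 - 18*s^2 + 107*s - 210 = (s - 7)*(s - 6)*(s - 5).
Partial fraction decomposition gives [5/(s - 7)] + [-2/(s - 5)] + [2/(s - 6)].
Invert each term: 5/(s - 7) ↔ 5e^(7t); -2/(s - 5) ↔ -2e^(5t); 2/(s - 6) ↔ 2e^(6t).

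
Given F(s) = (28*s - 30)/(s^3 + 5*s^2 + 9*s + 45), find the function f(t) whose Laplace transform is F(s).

f(t) = sin(3*t) + 5*cos(3*t) - 5*exp(-5*t)

Factor the denominator: s^3 + 5*s^2 + 9*s + 45 = (s + 5)*(s^2 + 9).
Partial fraction decomposition gives [-5/(s + 5)] + [5*s/(s^2 + 9)] + [3/(s^2 + 9)].
Invert each term: -5/(s + 5) ↔ -5e^(-5t); 5·s/(s^2 + 9) ↔ 5cos(3t); 1·3/(s^2 + 9) ↔ sin(3t).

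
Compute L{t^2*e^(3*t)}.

2/(s - 3)^3

L{e^(3t)} = 1/(s - 3).
Then apply L{t^2·g(t)} = (-1)^2 d^2/ds^2[G(s)] with G(s) = 1/(s - 3):
differentiating 2 times and applying the sign gives 2/(s - 3)^3.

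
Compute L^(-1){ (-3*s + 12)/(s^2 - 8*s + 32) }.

Rewrite the denominator: s^2 - 8*s + 32 = (s - 4)^2 + 16.
The form in (s - 4) signals a first-shifting-theorem factor e^(4t).
Since L{cos(4t)} = s/(s^2 + 16), the inverse is e^(4*t)*cos(4*t), scaled by -3.

-3*exp(4*t)*cos(4*t)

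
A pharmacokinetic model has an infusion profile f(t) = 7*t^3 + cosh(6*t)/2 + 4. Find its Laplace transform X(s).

X(s) = s/(2*(s^2 - 36)) + 4/s + 42/s^4

By linearity of the Laplace transform, transform each term separately.
L{4} = 4/s; (7)·[L{t^3} = 3!/s^4 = 6/s^4]; (1/2)·[L{cosh(6t)} = s/(s^2 - 36)].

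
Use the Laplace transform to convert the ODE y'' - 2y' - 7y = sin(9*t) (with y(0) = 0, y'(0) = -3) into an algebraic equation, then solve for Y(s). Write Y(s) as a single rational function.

Apply the Laplace transform to the equation.
With L{y''} = s^2 Y - s·y(0) - y'(0) and L{y'} = sY - y(0), with y(0) = 0, y'(0) = -3: the LHS transforms to (s^2 - 2*s - 7)Y - (-3).
The right side is L{sin(9*t)} = 9/(s^2 + 81).
So (s^2 - 2*s - 7)Y = 9/(s^2 + 81) + (-3).
Solve for Y(s) and write it as one ratio of polynomials.

Y(s) = (-3*s^2 - 234)/(s^4 - 2*s^3 + 74*s^2 - 162*s - 567)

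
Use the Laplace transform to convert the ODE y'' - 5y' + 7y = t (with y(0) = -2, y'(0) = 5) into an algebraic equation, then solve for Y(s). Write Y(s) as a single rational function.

Y(s) = (-2*s^3 + 15*s^2 + 1)/(s^4 - 5*s^3 + 7*s^2)

Transform both sides with L{·}.
With L{y''} = s^2 Y - s·y(0) - y'(0) and L{y'} = sY - y(0), with y(0) = -2, y'(0) = 5: the LHS transforms to (s^2 - 5*s + 7)Y - (-2*s + 15).
The right side is L{t} = s^(-2).
So (s^2 - 5*s + 7)Y = s^(-2) + (-2*s + 15).
Solve for Y(s) and write it as one ratio of polynomials.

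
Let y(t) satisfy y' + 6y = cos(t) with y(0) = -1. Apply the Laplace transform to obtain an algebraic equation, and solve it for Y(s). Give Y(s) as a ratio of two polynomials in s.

Transform both sides with L{·}.
Using L{y'} = sY - y(0) = sY - (-1), the left side becomes (s + 6)Y - (-1).
The right side is L{cos(t)} = s/(s^2 + 1).
So (s + 6)Y = s/(s^2 + 1) + (-1).
Solve for Y(s) and write it as one ratio of polynomials.

Y(s) = (-s^2 + s - 1)/(s^3 + 6*s^2 + s + 6)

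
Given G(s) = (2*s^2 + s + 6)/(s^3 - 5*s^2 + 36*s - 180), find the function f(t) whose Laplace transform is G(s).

Factor the denominator: s^3 - 5*s^2 + 36*s - 180 = (s - 5)*(s^2 + 36).
Partial fraction decomposition gives [1/(s - 5)] + [s/(s^2 + 36)] + [6/(s^2 + 36)].
Invert each term: 1/(s - 5) ↔ e^(5t); 1·s/(s^2 + 36) ↔ cos(6t); 1·6/(s^2 + 36) ↔ sin(6t).

f(t) = exp(5*t) + sin(6*t) + cos(6*t)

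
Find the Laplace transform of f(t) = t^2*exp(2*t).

2/(s - 2)^3

L{e^(2t)} = 1/(s - 2).
Then apply L{t^2·g(t)} = (-1)^2 d^2/ds^2[G(s)] with G(s) = 1/(s - 2):
differentiating 2 times and applying the sign gives 2/(s - 2)^3.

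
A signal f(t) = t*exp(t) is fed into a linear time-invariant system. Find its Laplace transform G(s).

G(s) = (s - 1)^(-2)

L{e^(t)} = 1/(s - 1).
Then apply L{t·g(t)} = -d/ds[H(s)] with H(s) = 1/(s - 1):
differentiating 1 time and applying the sign gives (s - 1)^(-2).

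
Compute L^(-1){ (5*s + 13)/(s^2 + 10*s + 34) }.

-4*exp(-5*t)*sin(3*t) + 5*exp(-5*t)*cos(3*t)

Complete the square in the denominator: s^2 + 10*s + 34 = (s + 5)^2 + 3^2.
Split the numerator to match: 5*s + 13 = 5·(s + 5) - 4·3.
Invert each term: 5·(s + 5)/((s + 5)^2 + 9) ↔ 5e^(-5t)cos(3t); -4·3/((s + 5)^2 + 9) ↔ -4e^(-5t)sin(3t).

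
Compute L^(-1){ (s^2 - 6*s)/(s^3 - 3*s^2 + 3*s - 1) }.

-5*t^2*exp(t)/2 - 4*t*exp(t) + exp(t)

Factor the denominator: s^3 - 3*s^2 + 3*s - 1 = (s - 1)^3.
Partial fraction decomposition gives [1/(s - 1)] + [-4/(s - 1)^2] + [-5/(s - 1)^3].
Invert each term: 1/(s - 1) ↔ e^(t); -4/(s - 1)^2 ↔ -4t·e^(t); -5/(s - 1)^3 ↔ (-5/2)t^2·e^(t).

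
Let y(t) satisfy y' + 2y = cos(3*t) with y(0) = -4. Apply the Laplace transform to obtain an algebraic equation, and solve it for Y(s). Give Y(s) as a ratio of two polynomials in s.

Y(s) = (-4*s^2 + s - 36)/(s^3 + 2*s^2 + 9*s + 18)

Transform both sides with L{·}.
With L{y'} = sY - y(0) = sY - (-4): the LHS transforms to (s + 2)Y - (-4).
The right side is L{cos(3*t)} = s/(s^2 + 9).
So (s + 2)Y = s/(s^2 + 9) + (-4).
Solve for Y(s) and write it as one ratio of polynomials.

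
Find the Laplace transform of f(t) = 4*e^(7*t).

4/(s - 7)

L{4} = 4/s.
By the first shifting theorem, multiplying by e^(7t) replaces s with s - 7.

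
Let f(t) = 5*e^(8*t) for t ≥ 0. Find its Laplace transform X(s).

X(s) = 5/(s - 8)

L{5} = 5/s.
By the first shifting theorem, multiplying by e^(8t) replaces s with s - 8.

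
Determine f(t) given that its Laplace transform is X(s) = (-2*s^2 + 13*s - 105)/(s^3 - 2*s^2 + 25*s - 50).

f(t) = -3*exp(2*t) + 3*sin(5*t) + cos(5*t)

Factor the denominator: s^3 - 2*s^2 + 25*s - 50 = (s - 2)*(s^2 + 25).
Partial fraction decomposition gives [-3/(s - 2)] + [s/(s^2 + 25)] + [15/(s^2 + 25)].
Invert each term: -3/(s - 2) ↔ -3e^(2t); 1·s/(s^2 + 25) ↔ cos(5t); 3·5/(s^2 + 25) ↔ 3sin(5t).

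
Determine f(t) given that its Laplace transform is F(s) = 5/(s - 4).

Since L{e^(4t)} = 1/(s - 4), the inverse is e^(4*t), scaled by 5.

f(t) = 5*exp(4*t)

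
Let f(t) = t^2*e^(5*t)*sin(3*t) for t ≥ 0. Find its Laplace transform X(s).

X(s) = 18*(s^2 - 10*s + 22)/(s^2 - 10*s + 34)^3

L{sin(3t)} = 3/(s^2 + 9).
Multiplying by e^(5t) shifts s → s - 5, so L{e^(5*t)*sin(3*t)} = 3/((s - 5)^2 + 9).
Then apply L{t^2·g(t)} = (-1)^2 d^2/ds^2[G(s)] with G(s) = 3/((s - 5)^2 + 9):
differentiating 2 times and applying the sign gives 18*(s^2 - 10*s + 22)/(s^2 - 10*s + 34)^3.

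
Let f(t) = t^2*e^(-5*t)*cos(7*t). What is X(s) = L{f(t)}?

L{cos(7t)} = s/(s^2 + 49).
Multiplying by e^(-5t) shifts s → s + 5, so L{e^(-5*t)*cos(7*t)} = (s + 5)/((s + 5)^2 + 49).
Then apply L{t^2·g(t)} = (-1)^2 d^2/ds^2[G(s)] with G(s) = (s + 5)/((s + 5)^2 + 49):
differentiating 2 times and applying the sign gives 2*(s + 5)*(s^2 + 10*s - 122)/(s^2 + 10*s + 74)^3.

X(s) = 2*(s + 5)*(s^2 + 10*s - 122)/(s^2 + 10*s + 74)^3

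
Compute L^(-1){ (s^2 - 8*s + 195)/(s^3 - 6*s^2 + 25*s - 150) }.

Factor the denominator: s^3 - 6*s^2 + 25*s - 150 = (s - 6)*(s^2 + 25).
Partial fraction decomposition gives [3/(s - 6)] + [-2*s/(s^2 + 25)] + [-20/(s^2 + 25)].
Invert each term: 3/(s - 6) ↔ 3e^(6t); -2·s/(s^2 + 25) ↔ -2cos(5t); -4·5/(s^2 + 25) ↔ -4sin(5t).

3*exp(6*t) - 4*sin(5*t) - 2*cos(5*t)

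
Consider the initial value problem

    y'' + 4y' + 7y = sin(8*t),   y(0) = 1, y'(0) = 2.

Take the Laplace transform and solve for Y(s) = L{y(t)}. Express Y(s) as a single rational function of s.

Take the Laplace transform of both sides.
With L{y''} = s^2 Y - s·y(0) - y'(0) and L{y'} = sY - y(0), with y(0) = 1, y'(0) = 2: the LHS transforms to (s^2 + 4*s + 7)Y - (s + 6).
The right side is L{sin(8*t)} = 8/(s^2 + 64).
So (s^2 + 4*s + 7)Y = 8/(s^2 + 64) + (s + 6).
Divide through and combine into a single rational function.

Y(s) = (s^3 + 6*s^2 + 64*s + 392)/(s^4 + 4*s^3 + 71*s^2 + 256*s + 448)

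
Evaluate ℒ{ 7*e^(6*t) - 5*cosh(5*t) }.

-5*s/(s^2 - 25) + 7/(s - 6)

Apply the Laplace transform termwise.
(-5)·[L{cosh(5t)} = s/(s^2 - 25)]; (7)·[L{e^(6t)} = 1/(s - 6)].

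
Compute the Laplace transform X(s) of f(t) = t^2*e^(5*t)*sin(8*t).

X(s) = 16*(3*s^2 - 30*s + 11)/(s^2 - 10*s + 89)^3

L{sin(8t)} = 8/(s^2 + 64).
Multiplying by e^(5t) shifts s → s - 5, so L{e^(5*t)*sin(8*t)} = 8/((s - 5)^2 + 64).
Then apply L{t^2·g(t)} = (-1)^2 d^2/ds^2[G(s)] with G(s) = 8/((s - 5)^2 + 64):
differentiating 2 times and applying the sign gives 16*(3*s^2 - 30*s + 11)/(s^2 - 10*s + 89)^3.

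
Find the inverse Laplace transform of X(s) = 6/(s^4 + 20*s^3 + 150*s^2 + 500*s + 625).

Rewrite the denominator: s^4 + 20*s^3 + 150*s^2 + 500*s + 625 = (s + 5)^4.
The form in (s + 5) signals a first-shifting-theorem factor e^(-5t).
Since L{t^3} = 3!/s^4 = 6/s^4, the inverse is t^3*e^(-5*t).

t^3*exp(-5*t)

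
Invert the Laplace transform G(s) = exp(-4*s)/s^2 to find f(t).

The factor e^(-4s) signals a time shift by c = 4 (second shifting theorem).
L{t} = 1!/s^2 = 1/s^2, so L^-1{s^(-2)} = t.
Hence the inverse is u(t - 4) times that function evaluated at t - 4.

f(t) = Heaviside(t - 4)*(t - 4)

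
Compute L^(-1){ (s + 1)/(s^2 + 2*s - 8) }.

Rewrite the denominator: s^2 + 2*s - 8 = (s + 1)^2 - 9.
The form in (s + 1) signals a first-shifting-theorem factor e^(-t).
Since L{cosh(3t)} = s/(s^2 - 9), the inverse is e^(-t)*cosh(3*t).

exp(-t)*cosh(3*t)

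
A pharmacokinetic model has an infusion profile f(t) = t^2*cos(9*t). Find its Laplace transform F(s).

F(s) = 2*s*(s^2 - 243)/(s^2 + 81)^3

L{cos(9t)} = s/(s^2 + 81).
Then apply L{t^2·g(t)} = (-1)^2 d^2/ds^2[G(s)] with G(s) = s/(s^2 + 81):
differentiating 2 times and applying the sign gives 2*s*(s^2 - 243)/(s^2 + 81)^3.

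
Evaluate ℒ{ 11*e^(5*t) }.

11/(s - 5)

L{11} = 11/s.
By the first shifting theorem, multiplying by e^(5t) replaces s with s - 5.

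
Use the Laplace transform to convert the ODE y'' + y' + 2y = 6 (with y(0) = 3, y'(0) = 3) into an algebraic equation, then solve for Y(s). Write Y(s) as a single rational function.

Transform both sides with L{·}.
The derivative rules (L{y''} = s^2 Y - s·y(0) - y'(0) and L{y'} = sY - y(0), with y(0) = 3, y'(0) = 3) turn the left side into (s^2 + s + 2)Y - (3*s + 6).
The right side is L{6} = 6/s.
So (s^2 + s + 2)Y = 6/s + (3*s + 6).
Isolate Y and clear denominators.

Y(s) = (3*s^2 + 6*s + 6)/(s^3 + s^2 + 2*s)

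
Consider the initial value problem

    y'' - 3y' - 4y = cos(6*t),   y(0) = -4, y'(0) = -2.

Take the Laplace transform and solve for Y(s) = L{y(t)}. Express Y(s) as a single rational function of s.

Laplace-transform each side.
With L{y''} = s^2 Y - s·y(0) - y'(0) and L{y'} = sY - y(0), with y(0) = -4, y'(0) = -2: the LHS transforms to (s^2 - 3*s - 4)Y - (-4*s + 10).
The right side is L{cos(6*t)} = s/(s^2 + 36).
So (s^2 - 3*s - 4)Y = s/(s^2 + 36) + (-4*s + 10).
Solve for Y(s) and write it as one ratio of polynomials.

Y(s) = (-4*s^3 + 10*s^2 - 143*s + 360)/(s^4 - 3*s^3 + 32*s^2 - 108*s - 144)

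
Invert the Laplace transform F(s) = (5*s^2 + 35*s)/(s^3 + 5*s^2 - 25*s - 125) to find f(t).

f(t) = 5*t*exp(-5*t) + 3*exp(5*t) + 2*exp(-5*t)

Factor the denominator: s^3 + 5*s^2 - 25*s - 125 = (s - 5)*(s + 5)^2.
Partial fraction decomposition gives [2/(s + 5)] + [5/(s + 5)^2] + [3/(s - 5)].
Invert each term: 2/(s + 5) ↔ 2e^(-5t); 5/(s + 5)^2 ↔ 5t·e^(-5t); 3/(s - 5) ↔ 3e^(5t).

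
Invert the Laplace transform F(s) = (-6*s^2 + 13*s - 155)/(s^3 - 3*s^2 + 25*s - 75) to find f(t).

Factor the denominator: s^3 - 3*s^2 + 25*s - 75 = (s - 3)*(s^2 + 25).
Partial fraction decomposition gives [-5/(s - 3)] + [-s/(s^2 + 25)] + [10/(s^2 + 25)].
Invert each term: -5/(s - 3) ↔ -5e^(3t); -1·s/(s^2 + 25) ↔ -cos(5t); 2·5/(s^2 + 25) ↔ 2sin(5t).

f(t) = -5*exp(3*t) + 2*sin(5*t) - cos(5*t)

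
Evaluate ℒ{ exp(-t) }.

1/(s + 1)

L{e^(-t)} = 1/(s + 1).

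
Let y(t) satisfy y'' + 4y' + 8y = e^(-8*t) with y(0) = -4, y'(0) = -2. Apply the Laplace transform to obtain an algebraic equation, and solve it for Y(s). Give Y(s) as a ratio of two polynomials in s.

Laplace-transform each side.
With L{y''} = s^2 Y - s·y(0) - y'(0) and L{y'} = sY - y(0), with y(0) = -4, y'(0) = -2: the LHS transforms to (s^2 + 4*s + 8)Y - (-4*s - 18).
The right side is L{e^(-8*t)} = 1/(s + 8).
So (s^2 + 4*s + 8)Y = 1/(s + 8) + (-4*s - 18).
Divide through and combine into a single rational function.

Y(s) = (-4*s^2 - 50*s - 143)/(s^3 + 12*s^2 + 40*s + 64)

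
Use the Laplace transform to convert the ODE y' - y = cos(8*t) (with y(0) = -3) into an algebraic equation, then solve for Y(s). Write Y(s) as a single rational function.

Take the Laplace transform of both sides.
With L{y'} = sY - y(0) = sY - (-3): the LHS transforms to (s - 1)Y - (-3).
The right side is L{cos(8*t)} = s/(s^2 + 64).
So (s - 1)Y = s/(s^2 + 64) + (-3).
Divide through and combine into a single rational function.

Y(s) = (-3*s^2 + s - 192)/(s^3 - s^2 + 64*s - 64)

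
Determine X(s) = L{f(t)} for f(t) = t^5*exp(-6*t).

L{t^5} = 5!/s^6 = 120/s^6.
By the first shifting theorem, multiplying by e^(-6t) replaces s with s + 6.

X(s) = 120/(s + 6)^6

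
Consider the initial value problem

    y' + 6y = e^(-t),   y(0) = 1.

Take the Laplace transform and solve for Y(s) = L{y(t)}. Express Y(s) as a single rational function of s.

Y(s) = (s + 2)/(s^2 + 7*s + 6)

Transform both sides with L{·}.
With L{y'} = sY - y(0) = sY - 1: the LHS transforms to (s + 6)Y - (1).
The right side is L{e^(-t)} = 1/(s + 1).
So (s + 6)Y = 1/(s + 1) + (1).
Divide through and combine into a single rational function.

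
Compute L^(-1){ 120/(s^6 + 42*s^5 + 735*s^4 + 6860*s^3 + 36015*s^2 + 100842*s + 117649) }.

t^5*exp(-7*t)

Rewrite the denominator: s^6 + 42*s^5 + 735*s^4 + 6860*s^3 + 36015*s^2 + 100842*s + 117649 = (s + 7)^6.
The form in (s + 7) signals a first-shifting-theorem factor e^(-7t).
Since L{t^5} = 5!/s^6 = 120/s^6, the inverse is t^5*e^(-7*t).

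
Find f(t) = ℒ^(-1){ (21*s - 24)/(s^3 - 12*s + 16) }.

f(t) = 3*t*exp(2*t) + 3*exp(2*t) - 3*exp(-4*t)

Factor the denominator: s^3 - 12*s + 16 = (s - 2)^2*(s + 4).
Partial fraction decomposition gives [3/(s - 2)] + [3/(s - 2)^2] + [-3/(s + 4)].
Invert each term: 3/(s - 2) ↔ 3e^(2t); 3/(s - 2)^2 ↔ 3t·e^(2t); -3/(s + 4) ↔ -3e^(-4t).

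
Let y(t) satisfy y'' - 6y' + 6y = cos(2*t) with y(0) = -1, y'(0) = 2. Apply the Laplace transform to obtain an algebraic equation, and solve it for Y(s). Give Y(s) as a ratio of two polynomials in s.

Take the Laplace transform of both sides.
Using L{y''} = s^2 Y - s·y(0) - y'(0) and L{y'} = sY - y(0), with y(0) = -1, y'(0) = 2, the left side becomes (s^2 - 6*s + 6)Y - (-s + 8).
The right side is L{cos(2*t)} = s/(s^2 + 4).
So (s^2 - 6*s + 6)Y = s/(s^2 + 4) + (-s + 8).
Isolate Y and clear denominators.

Y(s) = (-s^3 + 8*s^2 - 3*s + 32)/(s^4 - 6*s^3 + 10*s^2 - 24*s + 24)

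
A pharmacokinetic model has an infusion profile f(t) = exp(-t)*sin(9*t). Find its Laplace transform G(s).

L{sin(9t)} = 9/(s^2 + 81).
By the first shifting theorem, multiplying by e^(-t) replaces s with s + 1.

G(s) = 9/((s + 1)^2 + 81)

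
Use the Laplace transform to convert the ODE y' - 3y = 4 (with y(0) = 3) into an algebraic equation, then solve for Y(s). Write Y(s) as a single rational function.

Y(s) = (3*s + 4)/(s^2 - 3*s)

Apply the Laplace transform to the equation.
The derivative rules (L{y'} = sY - y(0) = sY - 3) turn the left side into (s - 3)Y - (3).
The right side is L{4} = 4/s.
So (s - 3)Y = 4/s + (3).
Solve for Y(s) and write it as one ratio of polynomials.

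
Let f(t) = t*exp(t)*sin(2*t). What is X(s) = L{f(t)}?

L{sin(2t)} = 2/(s^2 + 4).
Multiplying by e^(t) shifts s → s - 1, so L{exp(t)*sin(2*t)} = 2/((s - 1)^2 + 4).
Then apply L{t·g(t)} = -d/ds[G(s)] with G(s) = 2/((s - 1)^2 + 4):
differentiating 1 time and applying the sign gives 4*(s - 1)/(s^2 - 2*s + 5)^2.

X(s) = 4*(s - 1)/(s^2 - 2*s + 5)^2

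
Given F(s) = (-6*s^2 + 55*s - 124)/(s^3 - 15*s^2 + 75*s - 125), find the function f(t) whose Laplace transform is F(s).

f(t) = t^2*exp(5*t)/2 - 5*t*exp(5*t) - 6*exp(5*t)

Factor the denominator: s^3 - 15*s^2 + 75*s - 125 = (s - 5)^3.
Partial fraction decomposition gives [-6/(s - 5)] + [-5/(s - 5)^2] + [(s - 5)^(-3)].
Invert each term: -6/(s - 5) ↔ -6e^(5t); -5/(s - 5)^2 ↔ -5t·e^(5t); 1/(s - 5)^3 ↔ (1/2)t^2·e^(5t).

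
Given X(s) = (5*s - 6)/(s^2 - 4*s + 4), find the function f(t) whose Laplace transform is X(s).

f(t) = 4*t*exp(2*t) + 5*exp(2*t)

Factor the denominator: s^2 - 4*s + 4 = (s - 2)^2.
Partial fraction decomposition gives [5/(s - 2)] + [4/(s - 2)^2].
Invert each term: 5/(s - 2) ↔ 5e^(2t); 4/(s - 2)^2 ↔ 4t·e^(2t).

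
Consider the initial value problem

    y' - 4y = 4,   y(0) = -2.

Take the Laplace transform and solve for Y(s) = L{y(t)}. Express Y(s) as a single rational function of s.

Transform both sides with L{·}.
The derivative rules (L{y'} = sY - y(0) = sY - (-2)) turn the left side into (s - 4)Y - (-2).
The right side is L{4} = 4/s.
So (s - 4)Y = 4/s + (-2).
Divide through and combine into a single rational function.

Y(s) = (-2*s + 4)/(s^2 - 4*s)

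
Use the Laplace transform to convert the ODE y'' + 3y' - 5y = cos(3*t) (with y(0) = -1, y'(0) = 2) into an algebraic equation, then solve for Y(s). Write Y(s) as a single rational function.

Y(s) = (-s^3 - s^2 - 8*s - 9)/(s^4 + 3*s^3 + 4*s^2 + 27*s - 45)

Laplace-transform each side.
Using L{y''} = s^2 Y - s·y(0) - y'(0) and L{y'} = sY - y(0), with y(0) = -1, y'(0) = 2, the left side becomes (s^2 + 3*s - 5)Y - (-s - 1).
The right side is L{cos(3*t)} = s/(s^2 + 9).
So (s^2 + 3*s - 5)Y = s/(s^2 + 9) + (-s - 1).
Isolate Y and clear denominators.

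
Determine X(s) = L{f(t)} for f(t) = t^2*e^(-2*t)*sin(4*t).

X(s) = 8*(3*s^2 + 12*s - 4)/(s^2 + 4*s + 20)^3

L{sin(4t)} = 4/(s^2 + 16).
Multiplying by e^(-2t) shifts s → s + 2, so L{e^(-2*t)*sin(4*t)} = 4/((s + 2)^2 + 16).
Then apply L{t^2·g(t)} = (-1)^2 d^2/ds^2[G(s)] with G(s) = 4/((s + 2)^2 + 16):
differentiating 2 times and applying the sign gives 8*(3*s^2 + 12*s - 4)/(s^2 + 4*s + 20)^3.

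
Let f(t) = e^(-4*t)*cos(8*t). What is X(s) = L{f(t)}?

X(s) = (s + 4)/((s + 4)^2 + 64)

L{cos(8t)} = s/(s^2 + 64).
By the first shifting theorem, multiplying by e^(-4t) replaces s with s + 4.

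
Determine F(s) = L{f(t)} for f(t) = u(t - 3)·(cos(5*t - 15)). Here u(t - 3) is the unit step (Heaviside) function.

F(s) = s*exp(-3*s)/(s^2 + 25)

By the second shifting theorem, L{u(t - c)·g(t - c)} = e^(-cs)·G(s) with c = 3 and G(s) = L{g(t)}.
L{cos(5t)} = s/(s^2 + 25).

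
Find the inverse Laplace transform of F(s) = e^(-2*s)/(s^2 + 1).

The factor e^(-2s) signals a time shift by c = 2 (second shifting theorem).
L{sin(t)} = 1/(s^2 + 1), so L^-1{1/(s^2 + 1)} = sin(t).
Hence the inverse is u(t - 2) times that function evaluated at t - 2.

Heaviside(t - 2)*(sin(t - 2))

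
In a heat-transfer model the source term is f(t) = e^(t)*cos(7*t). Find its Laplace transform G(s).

L{cos(7t)} = s/(s^2 + 49).
By the first shifting theorem, multiplying by e^(t) replaces s with s - 1.

G(s) = (s - 1)/((s - 1)^2 + 49)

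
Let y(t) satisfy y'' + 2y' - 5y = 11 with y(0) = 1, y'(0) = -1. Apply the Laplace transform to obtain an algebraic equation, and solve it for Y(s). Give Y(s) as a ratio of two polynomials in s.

Y(s) = (s^2 + s + 11)/(s^3 + 2*s^2 - 5*s)

Take the Laplace transform of both sides.
The derivative rules (L{y''} = s^2 Y - s·y(0) - y'(0) and L{y'} = sY - y(0), with y(0) = 1, y'(0) = -1) turn the left side into (s^2 + 2*s - 5)Y - (s + 1).
The right side is L{11} = 11/s.
So (s^2 + 2*s - 5)Y = 11/s + (s + 1).
Isolate Y and clear denominators.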